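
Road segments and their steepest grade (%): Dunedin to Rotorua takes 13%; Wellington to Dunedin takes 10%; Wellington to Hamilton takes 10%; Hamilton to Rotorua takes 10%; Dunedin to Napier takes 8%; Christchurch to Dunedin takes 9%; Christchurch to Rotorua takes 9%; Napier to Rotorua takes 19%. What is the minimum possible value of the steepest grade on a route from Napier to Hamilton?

10

Paths from Napier to Hamilton:
Napier-Dunedin-Christchurch-Rotorua-Hamilton: max(8, 9, 9, 10) = 10
Napier-Dunedin-Wellington-Hamilton: max(8, 10, 10) = 10
Napier-Dunedin-Rotorua-Hamilton: max(8, 13, 10) = 13
Napier-Rotorua-Hamilton: max(19, 10) = 19
Napier-Rotorua-Christchurch-Dunedin-Wellington-Hamilton: max(19, 9, 9, 10, 10) = 19
Napier-Rotorua-Dunedin-Wellington-Hamilton: max(19, 13, 10, 10) = 19
Smallest bottleneck: 10%.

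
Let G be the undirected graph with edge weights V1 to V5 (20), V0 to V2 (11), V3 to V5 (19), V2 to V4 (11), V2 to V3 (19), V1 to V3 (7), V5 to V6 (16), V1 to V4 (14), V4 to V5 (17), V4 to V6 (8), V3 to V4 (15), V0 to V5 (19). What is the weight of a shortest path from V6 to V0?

Checking several routes:
V6 -> V4 -> V5 -> V0: 8 + 17 + 19 = 44
V6 -> V4 -> V2 -> V0: 8 + 11 + 11 = 30
V6 -> V5 -> V0: 16 + 19 = 35
Shortest: 30.

30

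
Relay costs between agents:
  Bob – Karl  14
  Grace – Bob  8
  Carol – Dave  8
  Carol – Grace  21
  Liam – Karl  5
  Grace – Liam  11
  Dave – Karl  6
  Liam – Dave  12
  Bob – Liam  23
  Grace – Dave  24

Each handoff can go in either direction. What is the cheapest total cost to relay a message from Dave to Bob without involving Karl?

31

Comparing a few candidate routes:
Dave→Liam→Grace→Bob: 12 + 11 + 8 = 31
Dave→Carol→Grace→Bob: 8 + 21 + 8 = 37
Dave→Grace→Liam→Bob: 24 + 11 + 23 = 58
Dave→Grace→Bob: 24 + 8 = 32
Dave→Liam→Bob: 12 + 23 = 35
The minimum is 31.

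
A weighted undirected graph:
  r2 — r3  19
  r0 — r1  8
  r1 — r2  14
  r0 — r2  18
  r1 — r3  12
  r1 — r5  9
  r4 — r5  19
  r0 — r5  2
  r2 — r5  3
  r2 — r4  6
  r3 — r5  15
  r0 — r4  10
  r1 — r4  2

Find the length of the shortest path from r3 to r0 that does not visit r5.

Comparing a few candidate routes:
r3→r1→r0: 12 + 8 = 20
r3→r2→r4→r1→r0: 19 + 6 + 2 + 8 = 35
r3→r2→r4→r0: 19 + 6 + 10 = 35
r3→r1→r4→r2→r0: 12 + 2 + 6 + 18 = 38
r3→r1→r4→r0: 12 + 2 + 10 = 24
r3→r2→r0: 19 + 18 = 37
Shortest: 20.

20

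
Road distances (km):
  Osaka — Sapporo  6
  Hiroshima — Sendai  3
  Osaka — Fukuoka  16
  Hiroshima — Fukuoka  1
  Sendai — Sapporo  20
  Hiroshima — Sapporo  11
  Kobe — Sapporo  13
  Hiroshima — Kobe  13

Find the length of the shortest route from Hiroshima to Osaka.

Routes from Hiroshima to Osaka:
Hiroshima → Sendai → Sapporo → Osaka: 3 + 20 + 6 = 29
Hiroshima → Fukuoka → Osaka: 1 + 16 = 17
Hiroshima → Kobe → Sapporo → Osaka: 13 + 13 + 6 = 32
Hiroshima → Sapporo → Osaka: 11 + 6 = 17
The minimum is 17 km.

17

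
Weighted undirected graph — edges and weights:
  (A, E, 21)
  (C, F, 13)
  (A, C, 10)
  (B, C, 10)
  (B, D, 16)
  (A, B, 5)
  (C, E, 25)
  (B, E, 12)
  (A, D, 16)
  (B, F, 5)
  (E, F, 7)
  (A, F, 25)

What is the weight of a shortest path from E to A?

A few of the E→A routes:
E→F→B→A: 7 + 5 + 5 = 17
E→B→A: 12 + 5 = 17
E→A: 21
The minimum is 17.

17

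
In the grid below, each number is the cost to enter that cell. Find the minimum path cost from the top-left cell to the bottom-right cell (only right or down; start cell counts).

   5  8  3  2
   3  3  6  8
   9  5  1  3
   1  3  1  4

22

Take [0,0] [1,0] [1,1] [2,1] [2,2] [3,2] [3,3] for a total of 5 + 3 + 3 + 5 + 1 + 1 + 4 = 22.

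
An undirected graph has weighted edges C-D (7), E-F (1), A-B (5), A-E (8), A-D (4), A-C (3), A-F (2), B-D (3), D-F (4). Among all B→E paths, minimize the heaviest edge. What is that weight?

Comparing a few candidate routes:
B → D → A → F → E: max(3, 4, 2, 1) = 4
B → D → C → A → F → E: max(3, 7, 3, 2, 1) = 7
B → A → F → E: max(5, 2, 1) = 5
B → A → D → F → E: max(5, 4, 4, 1) = 5
B → D → F → E: max(3, 4, 1) = 4
The minimum achievable maximum is 4.

4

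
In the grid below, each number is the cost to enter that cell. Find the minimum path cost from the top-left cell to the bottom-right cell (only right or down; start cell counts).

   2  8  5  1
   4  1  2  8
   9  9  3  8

20

Best path: (0,0) (1,0) (1,1) (1,2) (2,2) (2,3)
Cost: 2 + 4 + 1 + 2 + 3 + 8 = 20
(Top row then right column would cost 32.)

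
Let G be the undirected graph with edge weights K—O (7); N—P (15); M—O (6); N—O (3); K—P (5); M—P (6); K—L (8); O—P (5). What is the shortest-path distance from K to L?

8

Paths from K to L:
K → L: 8
The minimum is 8.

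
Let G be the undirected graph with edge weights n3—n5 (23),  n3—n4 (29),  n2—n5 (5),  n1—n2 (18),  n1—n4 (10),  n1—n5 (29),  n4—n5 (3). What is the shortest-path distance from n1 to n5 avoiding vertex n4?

Paths from n1 to n5 avoiding n4:
n1-n5: 29
n1-n2-n5: 18 + 5 = 23
Shortest: 23.

23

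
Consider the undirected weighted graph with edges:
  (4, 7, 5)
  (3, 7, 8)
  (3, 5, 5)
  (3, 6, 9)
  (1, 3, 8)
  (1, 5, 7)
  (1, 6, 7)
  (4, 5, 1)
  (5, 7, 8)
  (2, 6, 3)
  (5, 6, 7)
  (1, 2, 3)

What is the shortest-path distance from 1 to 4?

8

Some routes from 1 to 4:
1→3→5→4: 8 + 5 + 1 = 14
1→5→4: 7 + 1 = 8
1→6→5→4: 7 + 7 + 1 = 15
1→2→6→5→4: 3 + 3 + 7 + 1 = 14
Best route has total 8.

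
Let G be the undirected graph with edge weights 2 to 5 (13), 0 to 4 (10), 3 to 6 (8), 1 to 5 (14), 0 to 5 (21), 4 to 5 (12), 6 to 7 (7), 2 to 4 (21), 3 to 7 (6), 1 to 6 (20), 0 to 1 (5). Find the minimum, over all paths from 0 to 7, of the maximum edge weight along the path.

20

A few of the 0→7 routes:
0-4-5-1-6-7: max(10, 12, 14, 20, 7) = 20
0-1-6-7: max(5, 20, 7) = 20
0-1-6-3-7: max(5, 20, 8, 6) = 20
0-4-5-1-6-3-7: max(10, 12, 14, 20, 8, 6) = 20
0-5-1-6-3-7: max(21, 14, 20, 8, 6) = 21
Smallest bottleneck: 20.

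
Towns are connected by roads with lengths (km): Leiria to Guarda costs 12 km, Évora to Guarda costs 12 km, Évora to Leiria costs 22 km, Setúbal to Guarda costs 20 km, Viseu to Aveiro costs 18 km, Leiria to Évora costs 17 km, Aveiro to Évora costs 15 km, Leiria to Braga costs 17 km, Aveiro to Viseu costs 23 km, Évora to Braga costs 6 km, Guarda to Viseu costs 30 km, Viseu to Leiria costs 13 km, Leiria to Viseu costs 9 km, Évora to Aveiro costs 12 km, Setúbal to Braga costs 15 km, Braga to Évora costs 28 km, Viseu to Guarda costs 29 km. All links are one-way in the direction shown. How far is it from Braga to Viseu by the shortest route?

59

Paths from Braga to Viseu:
Braga→Évora→Guarda→Viseu: 28 + 12 + 30 = 70
Braga→Évora→Leiria→Guarda→Viseu: 28 + 22 + 12 + 30 = 92
Braga→Évora→Leiria→Viseu: 28 + 22 + 9 = 59
Braga→Évora→Aveiro→Viseu: 28 + 12 + 23 = 63
Best route has total 59 km.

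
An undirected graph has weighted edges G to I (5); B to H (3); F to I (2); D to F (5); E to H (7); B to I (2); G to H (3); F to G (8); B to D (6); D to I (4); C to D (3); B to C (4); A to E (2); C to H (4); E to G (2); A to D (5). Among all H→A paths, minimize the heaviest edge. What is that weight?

3

Comparing a few candidate routes:
H-C-B-I-D-A: max(4, 4, 2, 4, 5) = 5
H-G-E-A: max(3, 2, 2) = 3
H-C-D-A: max(4, 3, 5) = 5
H-C-B-I-G-E-A: max(4, 4, 2, 5, 2, 2) = 5
H-C-B-I-F-D-A: max(4, 4, 2, 2, 5, 5) = 5
Best route has worst link 3.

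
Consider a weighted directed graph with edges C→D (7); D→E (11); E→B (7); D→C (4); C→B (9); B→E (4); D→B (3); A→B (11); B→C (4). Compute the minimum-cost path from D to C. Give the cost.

4

Paths from D to C:
D-B-C: 3 + 4 = 7
D-C: 4
D-E-B-C: 11 + 7 + 4 = 22
The minimum is 4.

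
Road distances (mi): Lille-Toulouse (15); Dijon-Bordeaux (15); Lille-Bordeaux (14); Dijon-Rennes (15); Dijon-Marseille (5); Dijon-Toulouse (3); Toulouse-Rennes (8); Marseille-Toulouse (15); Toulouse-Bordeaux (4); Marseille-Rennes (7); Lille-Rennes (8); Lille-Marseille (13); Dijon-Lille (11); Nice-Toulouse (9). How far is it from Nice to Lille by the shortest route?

23

A few of the Nice→Lille routes:
Nice → Toulouse → Rennes → Lille: 9 + 8 + 8 = 25
Nice → Toulouse → Bordeaux → Lille: 9 + 4 + 14 = 27
Nice → Toulouse → Lille: 9 + 15 = 24
Nice → Toulouse → Dijon → Lille: 9 + 3 + 11 = 23
Shortest: 23 mi.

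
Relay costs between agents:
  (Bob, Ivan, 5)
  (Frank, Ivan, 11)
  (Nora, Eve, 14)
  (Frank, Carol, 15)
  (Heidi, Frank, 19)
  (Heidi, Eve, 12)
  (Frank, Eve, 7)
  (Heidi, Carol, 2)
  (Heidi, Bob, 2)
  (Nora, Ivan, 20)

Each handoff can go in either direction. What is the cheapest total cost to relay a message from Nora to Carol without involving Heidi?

36

Paths from Nora to Carol avoiding Heidi:
Nora→Ivan→Frank→Carol: 20 + 11 + 15 = 46
Nora→Eve→Frank→Carol: 14 + 7 + 15 = 36
The minimum is 36.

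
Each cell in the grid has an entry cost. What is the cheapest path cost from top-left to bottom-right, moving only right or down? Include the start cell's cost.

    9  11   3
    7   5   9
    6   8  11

40

Take [0,0] -> [1,0] -> [1,1] -> [2,1] -> [2,2] for a total of 9 + 7 + 5 + 8 + 11 = 40.
(Top row then right column would cost 43.)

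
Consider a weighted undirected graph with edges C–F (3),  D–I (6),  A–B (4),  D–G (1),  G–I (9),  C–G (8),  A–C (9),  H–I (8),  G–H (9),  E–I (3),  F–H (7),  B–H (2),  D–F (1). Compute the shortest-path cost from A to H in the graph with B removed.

19

Checking several routes:
A -> C -> F -> H: 9 + 3 + 7 = 19
A -> C -> F -> D -> G -> H: 9 + 3 + 1 + 1 + 9 = 23
A -> C -> F -> D -> I -> H: 9 + 3 + 1 + 6 + 8 = 27
A -> C -> G -> D -> F -> H: 9 + 8 + 1 + 1 + 7 = 26
A -> C -> G -> H: 9 + 8 + 9 = 26
The minimum is 19.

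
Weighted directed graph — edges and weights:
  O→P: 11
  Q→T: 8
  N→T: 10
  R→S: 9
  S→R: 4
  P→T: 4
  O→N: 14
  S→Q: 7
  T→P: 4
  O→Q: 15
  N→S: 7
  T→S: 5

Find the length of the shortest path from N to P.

Paths from N to P:
N -> S -> Q -> T -> P: 7 + 7 + 8 + 4 = 26
N -> T -> P: 10 + 4 = 14
Shortest: 14.

14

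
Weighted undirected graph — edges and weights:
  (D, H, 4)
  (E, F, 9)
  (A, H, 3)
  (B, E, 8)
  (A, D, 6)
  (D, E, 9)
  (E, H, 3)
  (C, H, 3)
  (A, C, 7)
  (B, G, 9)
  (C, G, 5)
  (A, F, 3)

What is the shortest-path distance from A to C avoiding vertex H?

Candidate routes:
A → C: 7
A → F → E → B → G → C: 3 + 9 + 8 + 9 + 5 = 34
A → D → E → B → G → C: 6 + 9 + 8 + 9 + 5 = 37
Shortest: 7.

7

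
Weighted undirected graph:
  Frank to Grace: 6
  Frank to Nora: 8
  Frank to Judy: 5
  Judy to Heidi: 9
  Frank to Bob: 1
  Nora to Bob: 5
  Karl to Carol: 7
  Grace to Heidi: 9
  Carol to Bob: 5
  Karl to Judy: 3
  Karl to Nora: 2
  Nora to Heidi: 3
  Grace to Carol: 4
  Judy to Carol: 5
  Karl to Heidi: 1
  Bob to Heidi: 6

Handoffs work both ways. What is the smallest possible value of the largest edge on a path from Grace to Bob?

5

Checking several routes:
Grace-Carol-Judy-Karl-Heidi-Nora-Bob: max(4, 5, 3, 1, 3, 5) = 5
Grace-Carol-Judy-Frank-Bob: max(4, 5, 5, 1) = 5
Grace-Carol-Judy-Karl-Nora-Bob: max(4, 5, 3, 2, 5) = 5
Grace-Carol-Bob: max(4, 5) = 5
The minimum achievable maximum is 5.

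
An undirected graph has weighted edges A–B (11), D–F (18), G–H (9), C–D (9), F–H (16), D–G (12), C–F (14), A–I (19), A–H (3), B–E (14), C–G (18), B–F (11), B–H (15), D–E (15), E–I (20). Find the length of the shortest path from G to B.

Some routes from G to B:
G - H - B: 9 + 15 = 24
G - H - F - B: 9 + 16 + 11 = 36
G - D - E - B: 12 + 15 + 14 = 41
G - D - F - B: 12 + 18 + 11 = 41
G - H - A - B: 9 + 3 + 11 = 23
The minimum is 23.

23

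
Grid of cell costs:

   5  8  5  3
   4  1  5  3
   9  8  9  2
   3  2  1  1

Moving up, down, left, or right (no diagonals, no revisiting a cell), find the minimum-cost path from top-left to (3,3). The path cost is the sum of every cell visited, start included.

Take (0,0) → (1,0) → (1,1) → (1,2) → (1,3) → (2,3) → (3,3) for a total of 5 + 4 + 1 + 5 + 3 + 2 + 1 = 21.

21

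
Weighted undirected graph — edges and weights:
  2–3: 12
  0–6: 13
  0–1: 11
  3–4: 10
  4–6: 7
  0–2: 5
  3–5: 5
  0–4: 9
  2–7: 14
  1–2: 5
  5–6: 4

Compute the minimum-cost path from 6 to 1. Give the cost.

23

Checking several routes:
6→5→3→2→1: 4 + 5 + 12 + 5 = 26
6→4→0→2→1: 7 + 9 + 5 + 5 = 26
6→0→1: 13 + 11 = 24
6→0→2→1: 13 + 5 + 5 = 23
6→4→3→2→1: 7 + 10 + 12 + 5 = 34
6→4→0→1: 7 + 9 + 11 = 27
Best route has total 23.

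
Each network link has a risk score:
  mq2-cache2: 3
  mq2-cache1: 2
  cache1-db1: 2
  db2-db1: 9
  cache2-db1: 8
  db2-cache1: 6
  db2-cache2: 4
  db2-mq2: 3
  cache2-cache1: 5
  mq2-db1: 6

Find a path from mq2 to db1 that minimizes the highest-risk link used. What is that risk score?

2

Some routes from mq2 to db1:
mq2-cache2-cache1-db1: max(3, 5, 2) = 5
mq2-db1: max(6) = 6
mq2-db2-cache2-cache1-db1: max(3, 4, 5, 2) = 5
mq2-db2-cache1-db1: max(3, 6, 2) = 6
mq2-cache1-db1: max(2, 2) = 2
Best route has worst link 2.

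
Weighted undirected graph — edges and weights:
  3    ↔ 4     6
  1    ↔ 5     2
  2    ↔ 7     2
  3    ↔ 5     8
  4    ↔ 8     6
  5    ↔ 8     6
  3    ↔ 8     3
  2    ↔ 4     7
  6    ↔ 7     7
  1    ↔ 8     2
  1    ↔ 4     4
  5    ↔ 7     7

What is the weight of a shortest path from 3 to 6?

Comparing a few candidate routes:
3→4→2→7→6: 6 + 7 + 2 + 7 = 22
3→5→7→6: 8 + 7 + 7 = 22
3→8→1→5→7→6: 3 + 2 + 2 + 7 + 7 = 21
Best route has total 21.

21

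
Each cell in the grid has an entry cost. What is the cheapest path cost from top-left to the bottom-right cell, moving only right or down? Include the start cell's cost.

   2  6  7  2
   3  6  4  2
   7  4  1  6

One optimal route is [0,0] -> [1,0] -> [1,1] -> [1,2] -> [2,2] -> [2,3].
Its cost is 2 + 3 + 6 + 4 + 1 + 6 = 22.
(Top row then right column would cost 25.)

22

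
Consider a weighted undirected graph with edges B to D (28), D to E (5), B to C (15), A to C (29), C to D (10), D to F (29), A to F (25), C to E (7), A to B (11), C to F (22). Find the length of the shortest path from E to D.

Some routes from E to D:
E-C-B-D: 7 + 15 + 28 = 50
E-C-F-D: 7 + 22 + 29 = 58
E-C-A-B-D: 7 + 29 + 11 + 28 = 75
E-D: 5
E-C-D: 7 + 10 = 17
The minimum is 5.

5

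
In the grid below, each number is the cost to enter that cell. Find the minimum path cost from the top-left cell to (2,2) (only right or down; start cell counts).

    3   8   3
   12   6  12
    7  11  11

37

Best path: (0,0) (0,1) (0,2) (1,2) (2,2)
Cost: 3 + 8 + 3 + 12 + 11 = 37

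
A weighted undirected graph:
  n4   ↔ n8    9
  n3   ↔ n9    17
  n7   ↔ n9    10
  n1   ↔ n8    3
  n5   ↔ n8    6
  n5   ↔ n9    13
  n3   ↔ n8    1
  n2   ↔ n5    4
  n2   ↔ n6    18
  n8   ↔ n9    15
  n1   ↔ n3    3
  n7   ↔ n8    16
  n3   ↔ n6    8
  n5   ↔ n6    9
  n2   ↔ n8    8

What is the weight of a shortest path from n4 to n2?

17

Comparing a few candidate routes:
n4 → n8 → n2: 9 + 8 = 17
n4 → n8 → n5 → n2: 9 + 6 + 4 = 19
n4 → n8 → n3 → n6 → n5 → n2: 9 + 1 + 8 + 9 + 4 = 31
n4 → n8 → n1 → n3 → n6 → n5 → n2: 9 + 3 + 3 + 8 + 9 + 4 = 36
Best route has total 17.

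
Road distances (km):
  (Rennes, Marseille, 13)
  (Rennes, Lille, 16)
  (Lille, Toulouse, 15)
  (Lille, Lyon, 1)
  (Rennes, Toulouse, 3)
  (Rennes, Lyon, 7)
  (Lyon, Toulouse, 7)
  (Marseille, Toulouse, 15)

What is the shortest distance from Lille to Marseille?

21

A few of the Lille→Marseille routes:
Lille-Lyon-Toulouse-Marseille: 1 + 7 + 15 = 23
Lille-Toulouse-Marseille: 15 + 15 = 30
Lille-Lyon-Rennes-Marseille: 1 + 7 + 13 = 21
Lille-Lyon-Toulouse-Rennes-Marseille: 1 + 7 + 3 + 13 = 24
Lille-Rennes-Marseille: 16 + 13 = 29
Lille-Lyon-Rennes-Toulouse-Marseille: 1 + 7 + 3 + 15 = 26
Best route has total 21 km.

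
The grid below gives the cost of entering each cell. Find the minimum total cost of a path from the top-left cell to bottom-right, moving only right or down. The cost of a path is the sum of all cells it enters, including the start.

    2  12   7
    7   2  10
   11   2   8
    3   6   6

Best path: r0c0 → r1c0 → r1c1 → r2c1 → r3c1 → r3c2
Cost: 2 + 7 + 2 + 2 + 6 + 6 = 25

25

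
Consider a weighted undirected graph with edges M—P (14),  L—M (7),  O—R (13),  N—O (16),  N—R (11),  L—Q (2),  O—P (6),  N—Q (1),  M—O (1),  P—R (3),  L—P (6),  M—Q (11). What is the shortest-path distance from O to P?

6

Checking several routes:
O - M - L - P: 1 + 7 + 6 = 14
O - P: 6
O - M - P: 1 + 14 = 15
O - N - Q - L - P: 16 + 1 + 2 + 6 = 25
O - M - Q - L - P: 1 + 11 + 2 + 6 = 20
O - R - P: 13 + 3 = 16
The minimum is 6.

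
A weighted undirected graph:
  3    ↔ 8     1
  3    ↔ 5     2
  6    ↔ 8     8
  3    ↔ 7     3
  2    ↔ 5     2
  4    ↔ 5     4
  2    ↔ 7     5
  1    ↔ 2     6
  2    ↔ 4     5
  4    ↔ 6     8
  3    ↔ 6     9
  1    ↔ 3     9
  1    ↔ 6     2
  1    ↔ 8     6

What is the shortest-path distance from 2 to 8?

Some routes from 2 to 8:
2-5-3-8: 2 + 2 + 1 = 5
2-7-3-8: 5 + 3 + 1 = 9
2-4-5-3-8: 5 + 4 + 2 + 1 = 12
2-1-8: 6 + 6 = 12
Shortest: 5.

5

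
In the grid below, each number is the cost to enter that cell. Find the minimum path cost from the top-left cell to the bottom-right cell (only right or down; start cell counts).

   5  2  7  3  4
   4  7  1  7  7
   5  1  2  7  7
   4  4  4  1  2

Best path: r0c0 → r0c1 → r0c2 → r1c2 → r2c2 → r3c2 → r3c3 → r3c4
Cost: 5 + 2 + 7 + 1 + 2 + 4 + 1 + 2 = 24
For comparison, the top-then-right route costs 37.

24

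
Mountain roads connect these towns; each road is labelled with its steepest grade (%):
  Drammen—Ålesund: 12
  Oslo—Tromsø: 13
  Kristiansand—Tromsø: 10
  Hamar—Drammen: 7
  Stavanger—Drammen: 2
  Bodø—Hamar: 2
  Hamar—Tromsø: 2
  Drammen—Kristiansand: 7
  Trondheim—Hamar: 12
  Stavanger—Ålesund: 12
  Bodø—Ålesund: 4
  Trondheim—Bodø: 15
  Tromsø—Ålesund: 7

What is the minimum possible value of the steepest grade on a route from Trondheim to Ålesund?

Checking several routes:
Trondheim→Hamar→Drammen→Stavanger→Ålesund: max(12, 7, 2, 12) = 12
Trondheim→Hamar→Tromsø→Ålesund: max(12, 2, 7) = 12
Trondheim→Hamar→Bodø→Ålesund: max(12, 2, 4) = 12
Trondheim→Hamar→Tromsø→Kristiansand→Drammen→Stavanger→Ålesund: max(12, 2, 10, 7, 2, 12) = 12
Trondheim→Hamar→Drammen→Kristiansand→Tromsø→Ålesund: max(12, 7, 7, 10, 7) = 12
Trondheim→Hamar→Drammen→Ålesund: max(12, 7, 12) = 12
Best route has worst link 12%.

12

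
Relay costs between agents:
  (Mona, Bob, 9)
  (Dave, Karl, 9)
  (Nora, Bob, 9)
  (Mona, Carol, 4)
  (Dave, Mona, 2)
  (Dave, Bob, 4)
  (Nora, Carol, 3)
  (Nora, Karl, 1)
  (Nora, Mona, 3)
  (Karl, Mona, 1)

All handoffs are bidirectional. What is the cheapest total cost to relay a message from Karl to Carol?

Some routes from Karl to Carol:
Karl - Mona - Nora - Carol: 1 + 3 + 3 = 7
Karl - Nora - Mona - Carol: 1 + 3 + 4 = 8
Karl - Dave - Mona - Carol: 9 + 2 + 4 = 15
Karl - Nora - Carol: 1 + 3 = 4
Karl - Mona - Carol: 1 + 4 = 5
Shortest: 4.

4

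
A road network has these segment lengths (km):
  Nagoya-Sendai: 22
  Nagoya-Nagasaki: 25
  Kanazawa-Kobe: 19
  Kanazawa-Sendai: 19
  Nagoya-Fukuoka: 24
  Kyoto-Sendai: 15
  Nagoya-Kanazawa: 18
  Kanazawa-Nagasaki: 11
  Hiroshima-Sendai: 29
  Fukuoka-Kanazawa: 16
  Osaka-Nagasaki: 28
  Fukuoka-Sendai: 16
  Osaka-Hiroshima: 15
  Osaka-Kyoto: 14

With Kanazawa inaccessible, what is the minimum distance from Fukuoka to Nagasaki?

49

Comparing a few candidate routes:
Fukuoka - Nagoya - Sendai - Kyoto - Osaka - Nagasaki: 24 + 22 + 15 + 14 + 28 = 103
Fukuoka - Sendai - Nagoya - Nagasaki: 16 + 22 + 25 = 63
Fukuoka - Sendai - Hiroshima - Osaka - Nagasaki: 16 + 29 + 15 + 28 = 88
Fukuoka - Nagoya - Nagasaki: 24 + 25 = 49
Fukuoka - Sendai - Kyoto - Osaka - Nagasaki: 16 + 15 + 14 + 28 = 73
Shortest: 49 km.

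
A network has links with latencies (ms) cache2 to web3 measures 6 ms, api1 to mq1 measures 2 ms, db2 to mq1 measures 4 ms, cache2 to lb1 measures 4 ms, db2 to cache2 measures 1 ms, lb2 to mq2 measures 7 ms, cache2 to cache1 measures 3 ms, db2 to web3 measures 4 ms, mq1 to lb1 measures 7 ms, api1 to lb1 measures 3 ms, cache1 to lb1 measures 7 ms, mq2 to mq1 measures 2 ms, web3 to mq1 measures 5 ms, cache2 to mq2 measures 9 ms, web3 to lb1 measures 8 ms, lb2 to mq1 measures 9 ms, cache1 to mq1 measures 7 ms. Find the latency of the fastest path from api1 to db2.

Comparing a few candidate routes:
api1-mq1-db2: 2 + 4 = 6
api1-mq1-web3-db2: 2 + 5 + 4 = 11
api1-lb1-cache2-db2: 3 + 4 + 1 = 8
Shortest: 6 ms.

6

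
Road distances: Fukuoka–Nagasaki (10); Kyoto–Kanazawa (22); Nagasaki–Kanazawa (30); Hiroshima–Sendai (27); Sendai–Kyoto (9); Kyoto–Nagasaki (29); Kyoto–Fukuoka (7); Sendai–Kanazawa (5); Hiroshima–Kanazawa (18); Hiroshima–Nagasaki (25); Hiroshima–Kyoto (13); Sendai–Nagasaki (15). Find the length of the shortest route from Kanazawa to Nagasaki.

20

Checking several routes:
Kanazawa → Nagasaki: 30
Kanazawa → Sendai → Nagasaki: 5 + 15 = 20
Kanazawa → Sendai → Kyoto → Fukuoka → Nagasaki: 5 + 9 + 7 + 10 = 31
Shortest: 20.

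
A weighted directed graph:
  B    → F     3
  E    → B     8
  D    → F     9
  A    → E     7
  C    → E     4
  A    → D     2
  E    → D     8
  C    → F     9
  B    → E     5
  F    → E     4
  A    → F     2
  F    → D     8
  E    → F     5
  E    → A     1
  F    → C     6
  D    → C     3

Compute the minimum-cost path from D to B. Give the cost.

Paths from D to B:
D → F → E → B: 9 + 4 + 8 = 21
D → C → E → B: 3 + 4 + 8 = 15
D → F → C → E → B: 9 + 6 + 4 + 8 = 27
D → C → F → E → B: 3 + 9 + 4 + 8 = 24
The minimum is 15.

15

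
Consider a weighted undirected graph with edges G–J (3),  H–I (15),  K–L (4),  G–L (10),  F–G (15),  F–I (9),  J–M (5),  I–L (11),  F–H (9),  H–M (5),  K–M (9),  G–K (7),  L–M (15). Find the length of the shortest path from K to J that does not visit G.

14

Routes from K to J avoiding G:
K → L → I → H → M → J: 4 + 11 + 15 + 5 + 5 = 40
K → L → I → F → H → M → J: 4 + 11 + 9 + 9 + 5 + 5 = 43
K → M → J: 9 + 5 = 14
K → L → M → J: 4 + 15 + 5 = 24
The minimum is 14.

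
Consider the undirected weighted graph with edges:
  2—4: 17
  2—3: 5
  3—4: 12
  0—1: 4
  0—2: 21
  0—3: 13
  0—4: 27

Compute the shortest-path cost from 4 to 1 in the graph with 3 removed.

Routes from 4 to 1 avoiding 3:
4→0→1: 27 + 4 = 31
4→2→0→1: 17 + 21 + 4 = 42
Best route has total 31.

31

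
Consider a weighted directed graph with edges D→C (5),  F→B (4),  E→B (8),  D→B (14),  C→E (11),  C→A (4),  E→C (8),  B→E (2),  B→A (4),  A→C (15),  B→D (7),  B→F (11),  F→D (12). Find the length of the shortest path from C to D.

Candidate routes:
C - E - B - F - D: 11 + 8 + 11 + 12 = 42
C - E - B - D: 11 + 8 + 7 = 26
Best route has total 26.

26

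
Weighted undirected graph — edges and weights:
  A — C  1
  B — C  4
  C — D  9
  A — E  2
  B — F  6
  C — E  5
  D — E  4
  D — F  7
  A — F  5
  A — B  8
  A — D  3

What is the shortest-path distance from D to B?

8

Some routes from D to B:
D - F - B: 7 + 6 = 13
D - E - A - C - B: 4 + 2 + 1 + 4 = 11
D - C - B: 9 + 4 = 13
D - A - B: 3 + 8 = 11
D - A - C - B: 3 + 1 + 4 = 8
D - E - C - B: 4 + 5 + 4 = 13
Best route has total 8.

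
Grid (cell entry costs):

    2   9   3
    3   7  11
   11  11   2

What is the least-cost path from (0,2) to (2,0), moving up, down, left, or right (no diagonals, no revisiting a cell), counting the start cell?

28

Cheapest: [0,2] [0,1] [0,0] [1,0] [2,0]
  3 + 9 + 2 + 3 + 11 = 28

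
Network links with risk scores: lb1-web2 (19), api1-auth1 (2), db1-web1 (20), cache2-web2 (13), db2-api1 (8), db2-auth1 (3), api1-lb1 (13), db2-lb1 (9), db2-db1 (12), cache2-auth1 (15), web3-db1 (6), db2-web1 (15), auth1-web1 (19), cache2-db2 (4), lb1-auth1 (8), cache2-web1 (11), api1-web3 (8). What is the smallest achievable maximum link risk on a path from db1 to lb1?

A few of the db1→lb1 routes:
db1 → web3 → api1 → auth1 → db2 → lb1: max(6, 8, 2, 3, 9) = 9
db1 → web3 → api1 → db2 → auth1 → lb1: max(6, 8, 8, 3, 8) = 8
db1 → web3 → api1 → auth1 → lb1: max(6, 8, 2, 8) = 8
Smallest bottleneck: 8.

8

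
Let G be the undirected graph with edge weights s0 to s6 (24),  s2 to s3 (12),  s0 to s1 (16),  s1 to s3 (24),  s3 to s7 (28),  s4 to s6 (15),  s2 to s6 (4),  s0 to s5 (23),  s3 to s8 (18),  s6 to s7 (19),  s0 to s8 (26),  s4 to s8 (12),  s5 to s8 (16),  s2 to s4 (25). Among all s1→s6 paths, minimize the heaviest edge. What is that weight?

Some routes from s1 to s6:
s1 → s3 → s8 → s4 → s6: max(24, 18, 12, 15) = 24
s1 → s3 → s8 → s5 → s0 → s6: max(24, 18, 16, 23, 24) = 24
s1 → s3 → s2 → s6: max(24, 12, 4) = 24
s1 → s0 → s5 → s8 → s4 → s6: max(16, 23, 16, 12, 15) = 23
s1 → s0 → s5 → s8 → s3 → s2 → s6: max(16, 23, 16, 18, 12, 4) = 23
s1 → s0 → s6: max(16, 24) = 24
Smallest bottleneck: 23.

23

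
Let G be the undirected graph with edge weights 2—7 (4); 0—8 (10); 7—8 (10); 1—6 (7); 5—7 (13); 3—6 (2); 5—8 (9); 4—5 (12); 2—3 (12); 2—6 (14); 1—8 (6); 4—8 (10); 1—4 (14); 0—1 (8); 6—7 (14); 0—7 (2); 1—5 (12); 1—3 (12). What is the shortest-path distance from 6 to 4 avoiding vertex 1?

Checking several routes:
6 - 7 - 8 - 4: 14 + 10 + 10 = 34
6 - 3 - 2 - 7 - 8 - 4: 2 + 12 + 4 + 10 + 10 = 38
6 - 2 - 7 - 8 - 4: 14 + 4 + 10 + 10 = 38
6 - 7 - 0 - 8 - 4: 14 + 2 + 10 + 10 = 36
6 - 7 - 5 - 4: 14 + 13 + 12 = 39
Shortest: 34.

34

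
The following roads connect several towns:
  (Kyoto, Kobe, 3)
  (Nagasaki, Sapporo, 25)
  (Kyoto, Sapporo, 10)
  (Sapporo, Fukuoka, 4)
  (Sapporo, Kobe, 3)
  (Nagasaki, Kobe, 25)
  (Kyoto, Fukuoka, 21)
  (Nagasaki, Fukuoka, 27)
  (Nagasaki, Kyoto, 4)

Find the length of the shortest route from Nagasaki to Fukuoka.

Some routes from Nagasaki to Fukuoka:
Nagasaki → Kyoto → Fukuoka: 4 + 21 = 25
Nagasaki → Kyoto → Sapporo → Fukuoka: 4 + 10 + 4 = 18
Nagasaki → Fukuoka: 27
Nagasaki → Kyoto → Kobe → Sapporo → Fukuoka: 4 + 3 + 3 + 4 = 14
Nagasaki → Kobe → Sapporo → Fukuoka: 25 + 3 + 4 = 32
Nagasaki → Sapporo → Fukuoka: 25 + 4 = 29
Shortest: 14.

14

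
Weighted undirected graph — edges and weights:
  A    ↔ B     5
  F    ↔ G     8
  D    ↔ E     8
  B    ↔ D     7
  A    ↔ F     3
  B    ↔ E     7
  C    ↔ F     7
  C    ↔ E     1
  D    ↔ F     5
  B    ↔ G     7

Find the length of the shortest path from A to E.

11

Some routes from A to E:
A→B→D→E: 5 + 7 + 8 = 20
A→F→C→E: 3 + 7 + 1 = 11
A→F→D→B→E: 3 + 5 + 7 + 7 = 22
A→F→D→E: 3 + 5 + 8 = 16
A→B→E: 5 + 7 = 12
Shortest: 11.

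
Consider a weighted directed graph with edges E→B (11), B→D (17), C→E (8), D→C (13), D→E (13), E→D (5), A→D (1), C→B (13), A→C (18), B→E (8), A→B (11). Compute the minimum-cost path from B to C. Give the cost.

Paths from B to C:
B→E→D→C: 8 + 5 + 13 = 26
B→D→C: 17 + 13 = 30
The minimum is 26.

26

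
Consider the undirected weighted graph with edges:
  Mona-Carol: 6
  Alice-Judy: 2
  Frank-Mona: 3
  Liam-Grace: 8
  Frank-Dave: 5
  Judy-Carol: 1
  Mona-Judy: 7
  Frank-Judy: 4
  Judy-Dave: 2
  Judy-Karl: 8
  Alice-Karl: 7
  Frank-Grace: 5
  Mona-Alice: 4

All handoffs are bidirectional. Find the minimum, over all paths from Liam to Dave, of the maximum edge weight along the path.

Checking several routes:
Liam - Grace - Frank - Mona - Alice - Judy - Dave: max(8, 5, 3, 4, 2, 2) = 8
Liam - Grace - Frank - Judy - Dave: max(8, 5, 4, 2) = 8
Liam - Grace - Frank - Dave: max(8, 5, 5) = 8
Smallest bottleneck: 8.

8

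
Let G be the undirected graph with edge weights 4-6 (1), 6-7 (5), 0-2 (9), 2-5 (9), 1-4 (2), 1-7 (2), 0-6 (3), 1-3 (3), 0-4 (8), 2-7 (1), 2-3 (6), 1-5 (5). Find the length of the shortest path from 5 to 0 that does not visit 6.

Candidate routes:
5 → 2 → 7 → 1 → 4 → 0: 9 + 1 + 2 + 2 + 8 = 22
5 → 1 → 4 → 0: 5 + 2 + 8 = 15
5 → 1 → 7 → 2 → 0: 5 + 2 + 1 + 9 = 17
5 → 2 → 0: 9 + 9 = 18
5 → 2 → 3 → 1 → 4 → 0: 9 + 6 + 3 + 2 + 8 = 28
5 → 1 → 3 → 2 → 0: 5 + 3 + 6 + 9 = 23
Shortest: 15.

15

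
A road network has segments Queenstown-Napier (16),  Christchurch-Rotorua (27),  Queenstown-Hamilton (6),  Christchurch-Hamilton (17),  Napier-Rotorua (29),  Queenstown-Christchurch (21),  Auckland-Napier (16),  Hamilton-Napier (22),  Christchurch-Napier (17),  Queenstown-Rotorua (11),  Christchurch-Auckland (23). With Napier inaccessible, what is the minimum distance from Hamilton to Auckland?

40

Paths from Hamilton to Auckland avoiding Napier:
Hamilton → Queenstown → Rotorua → Christchurch → Auckland: 6 + 11 + 27 + 23 = 67
Hamilton → Queenstown → Christchurch → Auckland: 6 + 21 + 23 = 50
Hamilton → Christchurch → Auckland: 17 + 23 = 40
Best route has total 40 mi.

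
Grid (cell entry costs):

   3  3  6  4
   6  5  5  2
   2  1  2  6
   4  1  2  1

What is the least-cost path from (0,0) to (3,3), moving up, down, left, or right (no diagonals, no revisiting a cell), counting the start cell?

16

Path r0c0 -> r0c1 -> r1c1 -> r2c1 -> r3c1 -> r3c2 -> r3c3: 3 + 3 + 5 + 1 + 1 + 2 + 1 = 16.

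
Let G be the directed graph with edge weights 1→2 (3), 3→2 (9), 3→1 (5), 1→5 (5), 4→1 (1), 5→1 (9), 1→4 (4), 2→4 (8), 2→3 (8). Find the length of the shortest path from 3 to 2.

Paths from 3 to 2:
3 -> 1 -> 2: 5 + 3 = 8
3 -> 2: 9
Best route has total 8.

8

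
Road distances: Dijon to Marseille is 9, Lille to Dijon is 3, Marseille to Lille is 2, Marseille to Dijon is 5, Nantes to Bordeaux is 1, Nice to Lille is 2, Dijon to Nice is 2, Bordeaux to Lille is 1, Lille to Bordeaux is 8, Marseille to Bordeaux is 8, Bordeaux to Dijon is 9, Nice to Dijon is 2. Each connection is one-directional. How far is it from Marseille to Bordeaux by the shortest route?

Routes from Marseille to Bordeaux:
Marseille-Bordeaux: 8
Marseille-Dijon-Nice-Lille-Bordeaux: 5 + 2 + 2 + 8 = 17
Marseille-Lille-Bordeaux: 2 + 8 = 10
The minimum is 8.

8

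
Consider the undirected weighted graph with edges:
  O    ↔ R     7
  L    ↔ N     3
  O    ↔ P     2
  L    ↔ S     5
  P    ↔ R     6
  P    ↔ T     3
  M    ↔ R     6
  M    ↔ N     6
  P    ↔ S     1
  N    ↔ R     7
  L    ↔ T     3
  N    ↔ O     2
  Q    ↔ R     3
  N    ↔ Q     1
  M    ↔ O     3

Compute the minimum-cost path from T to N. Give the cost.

6

Some routes from T to N:
T-P-O-N: 3 + 2 + 2 = 7
T-L-S-P-O-N: 3 + 5 + 1 + 2 + 2 = 13
T-L-N: 3 + 3 = 6
T-P-S-L-N: 3 + 1 + 5 + 3 = 12
The minimum is 6.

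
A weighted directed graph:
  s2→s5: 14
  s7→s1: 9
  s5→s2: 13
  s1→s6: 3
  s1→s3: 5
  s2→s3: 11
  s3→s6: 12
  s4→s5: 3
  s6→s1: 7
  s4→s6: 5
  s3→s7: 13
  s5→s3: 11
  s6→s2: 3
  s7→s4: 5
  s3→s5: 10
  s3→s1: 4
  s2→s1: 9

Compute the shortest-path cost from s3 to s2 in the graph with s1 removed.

Paths from s3 to s2 avoiding s1:
s3 - s7 - s4 - s6 - s2: 13 + 5 + 5 + 3 = 26
s3 - s7 - s4 - s5 - s2: 13 + 5 + 3 + 13 = 34
s3 - s6 - s2: 12 + 3 = 15
s3 - s5 - s2: 10 + 13 = 23
Shortest: 15.

15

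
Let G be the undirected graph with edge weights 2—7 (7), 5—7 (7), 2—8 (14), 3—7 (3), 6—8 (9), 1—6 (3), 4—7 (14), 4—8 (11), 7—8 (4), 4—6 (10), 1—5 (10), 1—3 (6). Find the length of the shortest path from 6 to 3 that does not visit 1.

16

Candidate routes:
6 - 4 - 8 - 7 - 3: 10 + 11 + 4 + 3 = 28
6 - 8 - 2 - 7 - 3: 9 + 14 + 7 + 3 = 33
6 - 8 - 4 - 7 - 3: 9 + 11 + 14 + 3 = 37
6 - 8 - 7 - 3: 9 + 4 + 3 = 16
6 - 4 - 8 - 2 - 7 - 3: 10 + 11 + 14 + 7 + 3 = 45
6 - 4 - 7 - 3: 10 + 14 + 3 = 27
Shortest: 16.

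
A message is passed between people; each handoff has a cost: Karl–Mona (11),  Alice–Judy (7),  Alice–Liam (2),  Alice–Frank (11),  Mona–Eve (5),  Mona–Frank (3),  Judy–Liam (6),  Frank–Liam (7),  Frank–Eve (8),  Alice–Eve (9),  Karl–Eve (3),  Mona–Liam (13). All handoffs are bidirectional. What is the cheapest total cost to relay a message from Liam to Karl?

14

Comparing a few candidate routes:
Liam-Mona-Eve-Karl: 13 + 5 + 3 = 21
Liam-Frank-Mona-Karl: 7 + 3 + 11 = 21
Liam-Mona-Karl: 13 + 11 = 24
Liam-Frank-Mona-Eve-Karl: 7 + 3 + 5 + 3 = 18
Liam-Alice-Eve-Karl: 2 + 9 + 3 = 14
Liam-Frank-Eve-Karl: 7 + 8 + 3 = 18
Best route has total 14.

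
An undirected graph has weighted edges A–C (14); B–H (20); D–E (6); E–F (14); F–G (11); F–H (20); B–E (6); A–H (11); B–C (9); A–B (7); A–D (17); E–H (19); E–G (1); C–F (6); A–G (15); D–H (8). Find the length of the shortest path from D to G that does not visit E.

Some routes from D to G avoiding E:
D -> H -> F -> G: 8 + 20 + 11 = 39
D -> A -> G: 17 + 15 = 32
D -> H -> A -> G: 8 + 11 + 15 = 34
Shortest: 32.

32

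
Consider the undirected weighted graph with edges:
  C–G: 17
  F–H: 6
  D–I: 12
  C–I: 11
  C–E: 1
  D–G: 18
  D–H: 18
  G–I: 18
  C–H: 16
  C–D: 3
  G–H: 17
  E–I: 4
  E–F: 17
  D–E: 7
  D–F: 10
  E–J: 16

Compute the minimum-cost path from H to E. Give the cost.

Some routes from H to E:
H-F-D-C-E: 6 + 10 + 3 + 1 = 20
H-D-E: 18 + 7 = 25
H-D-C-E: 18 + 3 + 1 = 22
H-F-D-E: 6 + 10 + 7 = 23
H-F-E: 6 + 17 = 23
H-C-E: 16 + 1 = 17
The minimum is 17.

17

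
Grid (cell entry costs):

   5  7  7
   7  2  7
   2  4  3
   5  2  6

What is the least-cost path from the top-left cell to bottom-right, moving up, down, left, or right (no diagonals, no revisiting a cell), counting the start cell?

Take [0,0] -> [0,1] -> [1,1] -> [2,1] -> [3,1] -> [3,2] for a total of 5 + 7 + 2 + 4 + 2 + 6 = 26.

26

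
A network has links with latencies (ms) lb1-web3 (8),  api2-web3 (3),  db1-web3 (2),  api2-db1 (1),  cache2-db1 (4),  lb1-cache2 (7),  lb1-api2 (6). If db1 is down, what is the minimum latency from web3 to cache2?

Paths from web3 to cache2 avoiding db1:
web3 -> api2 -> lb1 -> cache2: 3 + 6 + 7 = 16
web3 -> lb1 -> cache2: 8 + 7 = 15
Best route has total 15 ms.

15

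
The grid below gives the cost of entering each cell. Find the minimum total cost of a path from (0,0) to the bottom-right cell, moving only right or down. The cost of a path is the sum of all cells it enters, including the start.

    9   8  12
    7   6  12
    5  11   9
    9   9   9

Cheapest: [0,0] [1,0] [2,0] [3,0] [3,1] [3,2]
  9 + 7 + 5 + 9 + 9 + 9 = 48

48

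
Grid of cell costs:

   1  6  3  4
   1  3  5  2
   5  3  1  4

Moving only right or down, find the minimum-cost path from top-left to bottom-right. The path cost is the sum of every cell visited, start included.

One optimal route is (0,0) -> (1,0) -> (1,1) -> (2,1) -> (2,2) -> (2,3).
Its cost is 1 + 1 + 3 + 3 + 1 + 4 = 13.
(Top row then right column would cost 20.)

13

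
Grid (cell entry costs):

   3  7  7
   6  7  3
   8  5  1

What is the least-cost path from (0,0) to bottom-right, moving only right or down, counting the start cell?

20

Take (0,0) (1,0) (1,1) (1,2) (2,2) for a total of 3 + 6 + 7 + 3 + 1 = 20.
For comparison, the top-then-right route costs 21.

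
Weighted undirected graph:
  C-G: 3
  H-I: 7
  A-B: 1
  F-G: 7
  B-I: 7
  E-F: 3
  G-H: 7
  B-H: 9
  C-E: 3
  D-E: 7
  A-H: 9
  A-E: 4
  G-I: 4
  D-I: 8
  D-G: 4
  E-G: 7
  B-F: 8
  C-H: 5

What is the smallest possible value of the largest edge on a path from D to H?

Checking several routes:
D → E → A → B → I → G → C → H: max(7, 4, 1, 7, 4, 3, 5) = 7
D → E → A → B → I → H: max(7, 4, 1, 7, 7) = 7
D → G → C → H: max(4, 3, 5) = 5
D → E → A → B → I → G → H: max(7, 4, 1, 7, 4, 7) = 7
Best route has worst link 5.

5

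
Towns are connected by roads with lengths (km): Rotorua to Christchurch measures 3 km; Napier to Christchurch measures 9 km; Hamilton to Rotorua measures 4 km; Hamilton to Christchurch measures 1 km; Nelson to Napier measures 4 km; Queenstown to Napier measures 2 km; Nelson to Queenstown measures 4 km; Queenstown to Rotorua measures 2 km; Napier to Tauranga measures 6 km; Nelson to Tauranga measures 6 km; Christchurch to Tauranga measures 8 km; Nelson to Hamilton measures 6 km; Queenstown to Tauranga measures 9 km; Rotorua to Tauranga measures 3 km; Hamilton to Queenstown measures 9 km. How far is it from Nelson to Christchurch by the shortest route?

A few of the Nelson→Christchurch routes:
Nelson-Tauranga-Rotorua-Christchurch: 6 + 3 + 3 = 12
Nelson-Queenstown-Rotorua-Christchurch: 4 + 2 + 3 = 9
Nelson-Hamilton-Christchurch: 6 + 1 = 7
Nelson-Hamilton-Rotorua-Christchurch: 6 + 4 + 3 = 13
Nelson-Napier-Queenstown-Rotorua-Christchurch: 4 + 2 + 2 + 3 = 11
Nelson-Queenstown-Rotorua-Hamilton-Christchurch: 4 + 2 + 4 + 1 = 11
The minimum is 7 km.

7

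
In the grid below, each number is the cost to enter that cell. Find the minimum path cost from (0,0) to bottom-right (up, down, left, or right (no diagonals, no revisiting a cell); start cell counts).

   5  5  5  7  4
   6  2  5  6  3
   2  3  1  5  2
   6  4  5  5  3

One optimal route is [0,0] → [0,1] → [1,1] → [2,1] → [2,2] → [2,3] → [2,4] → [3,4].
Its cost is 5 + 5 + 2 + 3 + 1 + 5 + 2 + 3 = 26.

26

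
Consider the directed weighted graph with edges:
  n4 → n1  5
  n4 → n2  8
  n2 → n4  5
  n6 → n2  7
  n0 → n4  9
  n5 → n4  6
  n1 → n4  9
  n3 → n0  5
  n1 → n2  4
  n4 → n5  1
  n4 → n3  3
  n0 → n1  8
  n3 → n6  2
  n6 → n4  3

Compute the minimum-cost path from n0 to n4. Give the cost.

9

Paths from n0 to n4:
n0→n1→n2→n4: 8 + 4 + 5 = 17
n0→n1→n4: 8 + 9 = 17
n0→n4: 9
Shortest: 9.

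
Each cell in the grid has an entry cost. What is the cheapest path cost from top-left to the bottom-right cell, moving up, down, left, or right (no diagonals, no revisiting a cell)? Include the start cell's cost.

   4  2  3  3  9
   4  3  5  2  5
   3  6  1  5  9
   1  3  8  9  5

Take (0,0) → (0,1) → (0,2) → (0,3) → (1,3) → (1,4) → (2,4) → (3,4) for a total of 4 + 2 + 3 + 3 + 2 + 5 + 9 + 5 = 33.

33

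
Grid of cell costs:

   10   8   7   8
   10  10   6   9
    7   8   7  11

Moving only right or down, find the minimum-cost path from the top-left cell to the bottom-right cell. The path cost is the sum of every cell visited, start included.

Take r0c0 r0c1 r0c2 r1c2 r2c2 r2c3 for a total of 10 + 8 + 7 + 6 + 7 + 11 = 49.
For comparison, the top-then-right route costs 53.

49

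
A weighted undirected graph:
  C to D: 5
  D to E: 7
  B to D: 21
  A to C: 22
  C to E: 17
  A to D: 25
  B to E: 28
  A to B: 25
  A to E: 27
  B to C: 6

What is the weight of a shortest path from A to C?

22

Some routes from A to C:
A→D→C: 25 + 5 = 30
A→C: 22
A→B→C: 25 + 6 = 31
The minimum is 22.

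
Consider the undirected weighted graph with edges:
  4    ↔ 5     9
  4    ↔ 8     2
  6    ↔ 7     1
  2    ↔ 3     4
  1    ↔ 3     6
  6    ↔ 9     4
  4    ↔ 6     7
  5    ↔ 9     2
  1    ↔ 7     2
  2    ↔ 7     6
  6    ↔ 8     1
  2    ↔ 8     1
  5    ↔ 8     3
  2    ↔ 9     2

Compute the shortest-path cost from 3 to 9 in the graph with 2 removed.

13

Routes from 3 to 9 avoiding 2:
3-1-7-6-8-5-9: 6 + 2 + 1 + 1 + 3 + 2 = 15
3-1-7-6-9: 6 + 2 + 1 + 4 = 13
3-1-7-6-4-8-5-9: 6 + 2 + 1 + 7 + 2 + 3 + 2 = 23
3-1-7-6-8-4-5-9: 6 + 2 + 1 + 1 + 2 + 9 + 2 = 23
3-1-7-6-4-5-9: 6 + 2 + 1 + 7 + 9 + 2 = 27
The minimum is 13.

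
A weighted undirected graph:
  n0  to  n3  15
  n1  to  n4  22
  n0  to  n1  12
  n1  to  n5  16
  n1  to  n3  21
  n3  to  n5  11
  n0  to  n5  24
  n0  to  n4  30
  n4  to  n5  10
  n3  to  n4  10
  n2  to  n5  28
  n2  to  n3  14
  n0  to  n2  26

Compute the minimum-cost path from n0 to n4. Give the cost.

25

Some routes from n0 to n4:
n0 -> n1 -> n4: 12 + 22 = 34
n0 -> n3 -> n4: 15 + 10 = 25
n0 -> n5 -> n4: 24 + 10 = 34
n0 -> n4: 30
Best route has total 25.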